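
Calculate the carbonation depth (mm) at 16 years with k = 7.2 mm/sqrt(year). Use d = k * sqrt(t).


depth = k * sqrt(t)
= 7.2 * sqrt(16)
= 28.8 mm

28.8


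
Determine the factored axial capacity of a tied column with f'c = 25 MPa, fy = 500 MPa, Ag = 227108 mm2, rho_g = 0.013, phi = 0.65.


Ast = rho * Ag = 0.013 * 227108 = 2952.404 mm2
phi*Pn = 0.65 * 0.80 * (0.85 * 25 * (227108 - 2952.404) + 500 * 2952.404) / 1000
= 3244.54 kN

3244.54


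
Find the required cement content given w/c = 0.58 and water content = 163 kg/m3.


Cement = water / (w/c)
= 163 / 0.58
= 281.0 kg/m3

281.0


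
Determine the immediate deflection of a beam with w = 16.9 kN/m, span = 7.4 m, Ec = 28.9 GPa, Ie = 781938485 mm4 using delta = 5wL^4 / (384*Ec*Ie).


Convert: L = 7.4 m = 7400 mm, Ec = 28.9 GPa = 28900 MPa
delta = 5 * 16.9 * 7400^4 / (384 * 28900 * 781938485)
= 29.2 mm

29.2


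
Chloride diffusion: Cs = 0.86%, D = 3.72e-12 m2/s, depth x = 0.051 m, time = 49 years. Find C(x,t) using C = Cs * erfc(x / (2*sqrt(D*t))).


t_seconds = 49 * 365.25 * 24 * 3600 = 1546322400.0 s
arg = 0.051 / (2 * sqrt(3.72e-12 * 1546322400.0))
= 0.3362
erfc(0.3362) = 0.6344
C = 0.86 * 0.6344 = 0.5456%

0.5456


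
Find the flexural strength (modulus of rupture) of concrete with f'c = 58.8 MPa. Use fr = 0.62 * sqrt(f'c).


fr = 0.62 * sqrt(58.8)
= 4.754 MPa

4.754


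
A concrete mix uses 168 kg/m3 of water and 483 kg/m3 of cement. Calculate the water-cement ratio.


w/c = water / cement
w/c = 168 / 483 = 0.348

0.348


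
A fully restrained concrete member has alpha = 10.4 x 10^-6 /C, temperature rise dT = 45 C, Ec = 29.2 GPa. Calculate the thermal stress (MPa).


sigma = alpha * dT * Ec
= 10.4e-6 * 45 * 29.2 * 1000
= 13.666 MPa

13.666


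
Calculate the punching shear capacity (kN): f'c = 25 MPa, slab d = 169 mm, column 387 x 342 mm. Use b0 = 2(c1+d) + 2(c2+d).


b0 = 2*(387 + 169) + 2*(342 + 169) = 2134 mm
Vc = 0.33 * sqrt(25) * 2134 * 169 / 1000
= 595.07 kN

595.07


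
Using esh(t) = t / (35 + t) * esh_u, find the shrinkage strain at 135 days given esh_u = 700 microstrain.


esh(135) = 135 / (35 + 135) * 700
= 135 / 170 * 700
= 555.9 microstrain

555.9


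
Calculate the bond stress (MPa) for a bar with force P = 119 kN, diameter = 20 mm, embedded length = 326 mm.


u = P / (pi * db * ld)
= 119 * 1000 / (pi * 20 * 326)
= 5.81 MPa

5.81


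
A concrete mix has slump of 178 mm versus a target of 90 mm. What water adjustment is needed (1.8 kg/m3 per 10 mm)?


Difference = 90 - 178 = -88 mm
Water adjustment = -88 * 1.8 / 10 = -15.8 kg/m3

-15.8


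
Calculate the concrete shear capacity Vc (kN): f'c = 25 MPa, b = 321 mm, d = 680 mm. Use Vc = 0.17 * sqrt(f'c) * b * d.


Vc = 0.17 * sqrt(25) * 321 * 680 / 1000
= 185.54 kN

185.54


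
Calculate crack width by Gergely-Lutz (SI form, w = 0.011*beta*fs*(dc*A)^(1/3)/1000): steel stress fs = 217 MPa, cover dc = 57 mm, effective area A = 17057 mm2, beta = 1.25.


w = 0.011 * beta * fs * (dc * A)^(1/3) / 1000
= 0.011 * 1.25 * 217 * (57 * 17057)^(1/3) / 1000
= 0.296 mm

0.296


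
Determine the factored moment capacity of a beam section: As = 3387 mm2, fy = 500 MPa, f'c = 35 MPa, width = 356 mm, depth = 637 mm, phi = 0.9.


a = As * fy / (0.85 * f'c * b)
= 3387 * 500 / (0.85 * 35 * 356)
= 159.8999 mm
Mn = As * fy * (d - a/2) / 10^6
= 943.3642 kN-m
phi*Mn = 0.9 * 943.3642 = 849.03 kN-m

849.03


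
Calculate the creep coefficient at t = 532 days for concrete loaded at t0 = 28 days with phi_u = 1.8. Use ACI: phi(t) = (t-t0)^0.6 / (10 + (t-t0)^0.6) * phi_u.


dt = 532 - 28 = 504
phi = 504^0.6 / (10 + 504^0.6) * 1.8
= 1.453

1.453


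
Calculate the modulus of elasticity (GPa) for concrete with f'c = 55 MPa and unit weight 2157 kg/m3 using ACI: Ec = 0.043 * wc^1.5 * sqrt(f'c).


Ec = 0.043 * 2157^1.5 * sqrt(55) / 1000
= 31.95 GPa

31.95


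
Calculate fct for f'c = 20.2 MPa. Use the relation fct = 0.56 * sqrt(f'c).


fct = 0.56 * sqrt(20.2)
= 0.56 * 4.494
= 2.517 MPa

2.517


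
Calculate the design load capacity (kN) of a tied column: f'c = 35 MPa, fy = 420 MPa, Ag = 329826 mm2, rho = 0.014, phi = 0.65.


Ast = rho * Ag = 0.014 * 329826 = 4617.564 mm2
phi*Pn = 0.65 * 0.80 * (0.85 * 35 * (329826 - 4617.564) + 420 * 4617.564) / 1000
= 6039.45 kN

6039.45


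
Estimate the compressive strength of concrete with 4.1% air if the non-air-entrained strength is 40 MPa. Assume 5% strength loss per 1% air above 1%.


Strength loss = (4.1 - 1) * 5 = 15.5%
f'c = 40 * (1 - 15.5/100)
= 33.8 MPa

33.8


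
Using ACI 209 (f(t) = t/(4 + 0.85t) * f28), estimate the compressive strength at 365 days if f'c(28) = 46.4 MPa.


f(365) = 365 / (4 + 0.85 * 365) * 46.4
= 365 / 314.25 * 46.4
= 53.89 MPa

53.89


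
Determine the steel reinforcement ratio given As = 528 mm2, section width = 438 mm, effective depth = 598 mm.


rho = As / (b * d)
= 528 / (438 * 598)
= 0.002

0.002


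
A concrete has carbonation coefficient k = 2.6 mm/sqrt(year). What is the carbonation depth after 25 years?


depth = k * sqrt(t)
= 2.6 * sqrt(25)
= 13.0 mm

13.0


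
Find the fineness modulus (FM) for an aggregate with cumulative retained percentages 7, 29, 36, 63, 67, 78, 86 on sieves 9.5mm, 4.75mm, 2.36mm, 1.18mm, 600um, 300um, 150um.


FM = sum(cumulative % retained) / 100
= 366 / 100
= 3.66

3.66


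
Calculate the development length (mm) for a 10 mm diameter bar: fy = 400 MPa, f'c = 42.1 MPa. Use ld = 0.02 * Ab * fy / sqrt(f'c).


Ab = pi * 10^2 / 4 = 78.54 mm2
ld = 0.02 * 78.54 * 400 / sqrt(42.1)
= 96.8 mm

96.8


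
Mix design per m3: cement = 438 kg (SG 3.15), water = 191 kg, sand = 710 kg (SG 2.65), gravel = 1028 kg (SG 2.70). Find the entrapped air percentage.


Vol cement = 438 / (3.15 * 1000) = 0.139048 m3
Vol water = 191 / 1000 = 0.191 m3
Vol sand = 710 / (2.65 * 1000) = 0.267925 m3
Vol gravel = 1028 / (2.70 * 1000) = 0.380741 m3
Total solid + water volume = 0.978713 m3
Air = (1 - 0.978713) * 100 = 2.13%

2.13


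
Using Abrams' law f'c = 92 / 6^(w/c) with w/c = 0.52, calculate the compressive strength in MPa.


f'c = 92 / 6^0.52
= 92 / 2.539
= 36.24 MPa

36.24


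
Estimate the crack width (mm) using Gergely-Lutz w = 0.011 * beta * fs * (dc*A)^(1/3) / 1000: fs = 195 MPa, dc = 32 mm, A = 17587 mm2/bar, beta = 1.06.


w = 0.011 * beta * fs * (dc * A)^(1/3) / 1000
= 0.011 * 1.06 * 195 * (32 * 17587)^(1/3) / 1000
= 0.188 mm

0.188


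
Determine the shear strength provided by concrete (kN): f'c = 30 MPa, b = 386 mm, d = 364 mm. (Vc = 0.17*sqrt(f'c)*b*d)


Vc = 0.17 * sqrt(30) * 386 * 364 / 1000
= 130.83 kN

130.83


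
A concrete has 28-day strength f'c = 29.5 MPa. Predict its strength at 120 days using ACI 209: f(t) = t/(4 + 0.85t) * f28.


f(120) = 120 / (4 + 0.85 * 120) * 29.5
= 120 / 106.0 * 29.5
= 33.4 MPa

33.4


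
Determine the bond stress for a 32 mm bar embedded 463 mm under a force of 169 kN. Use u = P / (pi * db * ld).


u = P / (pi * db * ld)
= 169 * 1000 / (pi * 32 * 463)
= 3.631 MPa

3.631


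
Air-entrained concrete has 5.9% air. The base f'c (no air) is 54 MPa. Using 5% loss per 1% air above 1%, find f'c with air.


Strength loss = (5.9 - 1) * 5 = 24.5%
f'c = 54 * (1 - 24.5/100)
= 40.77 MPa

40.77


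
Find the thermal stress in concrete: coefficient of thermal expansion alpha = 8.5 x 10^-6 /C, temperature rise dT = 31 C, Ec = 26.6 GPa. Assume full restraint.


sigma = alpha * dT * Ec
= 8.5e-6 * 31 * 26.6 * 1000
= 7.009 MPa

7.009


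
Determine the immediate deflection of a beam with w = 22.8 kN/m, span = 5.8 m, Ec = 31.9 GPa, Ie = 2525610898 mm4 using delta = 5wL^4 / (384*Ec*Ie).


Convert: L = 5.8 m = 5800 mm, Ec = 31.9 GPa = 31900 MPa
delta = 5 * 22.8 * 5800^4 / (384 * 31900 * 2525610898)
= 4.17 mm

4.17


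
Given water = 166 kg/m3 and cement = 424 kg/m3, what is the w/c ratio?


w/c = water / cement
w/c = 166 / 424 = 0.392

0.392


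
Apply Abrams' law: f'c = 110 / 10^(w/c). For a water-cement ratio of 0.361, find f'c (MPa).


f'c = 110 / 10^0.361
= 110 / 2.296
= 47.91 MPa

47.91


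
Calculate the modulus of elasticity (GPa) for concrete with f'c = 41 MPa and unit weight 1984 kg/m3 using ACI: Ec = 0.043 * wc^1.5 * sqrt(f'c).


Ec = 0.043 * 1984^1.5 * sqrt(41) / 1000
= 24.33 GPa

24.33


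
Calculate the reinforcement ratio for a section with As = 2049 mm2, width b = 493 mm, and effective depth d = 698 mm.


rho = As / (b * d)
= 2049 / (493 * 698)
= 0.006

0.006


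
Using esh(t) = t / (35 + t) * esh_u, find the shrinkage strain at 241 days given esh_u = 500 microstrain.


esh(241) = 241 / (35 + 241) * 500
= 241 / 276 * 500
= 436.6 microstrain

436.6


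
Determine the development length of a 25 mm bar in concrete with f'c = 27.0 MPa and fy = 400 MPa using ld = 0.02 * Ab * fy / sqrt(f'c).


Ab = pi * 25^2 / 4 = 490.874 mm2
ld = 0.02 * 490.874 * 400 / sqrt(27.0)
= 755.7 mm

755.7


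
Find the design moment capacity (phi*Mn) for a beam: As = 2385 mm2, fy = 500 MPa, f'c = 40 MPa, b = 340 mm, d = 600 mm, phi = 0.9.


a = As * fy / (0.85 * f'c * b)
= 2385 * 500 / (0.85 * 40 * 340)
= 103.1574 mm
Mn = As * fy * (d - a/2) / 10^6
= 653.9924 kN-m
phi*Mn = 0.9 * 653.9924 = 588.59 kN-m

588.59


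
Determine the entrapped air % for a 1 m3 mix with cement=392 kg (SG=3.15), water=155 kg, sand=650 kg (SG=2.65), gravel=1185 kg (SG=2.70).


Vol cement = 392 / (3.15 * 1000) = 0.124444 m3
Vol water = 155 / 1000 = 0.155 m3
Vol sand = 650 / (2.65 * 1000) = 0.245283 m3
Vol gravel = 1185 / (2.70 * 1000) = 0.438889 m3
Total solid + water volume = 0.963616 m3
Air = (1 - 0.963616) * 100 = 3.64%

3.64


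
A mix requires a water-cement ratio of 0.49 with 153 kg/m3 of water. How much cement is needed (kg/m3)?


Cement = water / (w/c)
= 153 / 0.49
= 312.2 kg/m3

312.2


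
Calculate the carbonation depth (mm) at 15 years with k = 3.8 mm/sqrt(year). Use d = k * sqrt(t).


depth = k * sqrt(t)
= 3.8 * sqrt(15)
= 14.72 mm

14.72


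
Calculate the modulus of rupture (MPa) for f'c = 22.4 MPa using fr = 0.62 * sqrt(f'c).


fr = 0.62 * sqrt(22.4)
= 2.934 MPa

2.934


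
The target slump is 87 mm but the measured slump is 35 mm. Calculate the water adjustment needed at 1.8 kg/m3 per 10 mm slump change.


Difference = 87 - 35 = 52 mm
Water adjustment = 52 * 1.8 / 10 = 9.4 kg/m3

9.4


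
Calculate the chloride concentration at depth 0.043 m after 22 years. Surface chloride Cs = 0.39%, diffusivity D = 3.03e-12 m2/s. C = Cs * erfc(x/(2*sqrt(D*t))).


t_seconds = 22 * 365.25 * 24 * 3600 = 694267200.0 s
arg = 0.043 / (2 * sqrt(3.03e-12 * 694267200.0))
= 0.4688
erfc(0.4688) = 0.5074
C = 0.39 * 0.5074 = 0.1979%

0.1979


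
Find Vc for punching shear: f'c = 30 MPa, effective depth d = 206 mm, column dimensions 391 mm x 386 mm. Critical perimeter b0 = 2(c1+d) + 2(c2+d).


b0 = 2*(391 + 206) + 2*(386 + 206) = 2378 mm
Vc = 0.33 * sqrt(30) * 2378 * 206 / 1000
= 885.43 kN

885.43


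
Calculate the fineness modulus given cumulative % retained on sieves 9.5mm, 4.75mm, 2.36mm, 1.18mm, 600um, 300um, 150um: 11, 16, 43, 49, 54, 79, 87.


FM = sum(cumulative % retained) / 100
= 339 / 100
= 3.39

3.39


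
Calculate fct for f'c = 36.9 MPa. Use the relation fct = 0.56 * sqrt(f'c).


fct = 0.56 * sqrt(36.9)
= 0.56 * 6.075
= 3.402 MPa

3.402


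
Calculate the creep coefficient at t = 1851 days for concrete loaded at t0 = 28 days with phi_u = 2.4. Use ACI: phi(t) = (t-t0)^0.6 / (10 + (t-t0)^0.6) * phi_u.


dt = 1851 - 28 = 1823
phi = 1823^0.6 / (10 + 1823^0.6) * 2.4
= 2.161

2.161


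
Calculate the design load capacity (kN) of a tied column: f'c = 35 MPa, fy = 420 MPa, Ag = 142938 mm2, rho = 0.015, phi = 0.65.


Ast = rho * Ag = 0.015 * 142938 = 2144.07 mm2
phi*Pn = 0.65 * 0.80 * (0.85 * 35 * (142938 - 2144.07) + 420 * 2144.07) / 1000
= 2646.35 kN

2646.35


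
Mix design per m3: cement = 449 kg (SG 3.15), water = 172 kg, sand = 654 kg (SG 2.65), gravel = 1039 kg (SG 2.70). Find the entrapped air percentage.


Vol cement = 449 / (3.15 * 1000) = 0.14254 m3
Vol water = 172 / 1000 = 0.172 m3
Vol sand = 654 / (2.65 * 1000) = 0.246792 m3
Vol gravel = 1039 / (2.70 * 1000) = 0.384815 m3
Total solid + water volume = 0.946147 m3
Air = (1 - 0.946147) * 100 = 5.39%

5.39


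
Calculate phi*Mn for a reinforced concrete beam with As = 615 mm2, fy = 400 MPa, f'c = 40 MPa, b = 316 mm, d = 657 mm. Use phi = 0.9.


a = As * fy / (0.85 * f'c * b)
= 615 * 400 / (0.85 * 40 * 316)
= 22.8965 mm
Mn = As * fy * (d - a/2) / 10^6
= 158.8057 kN-m
phi*Mn = 0.9 * 158.8057 = 142.93 kN-m

142.93


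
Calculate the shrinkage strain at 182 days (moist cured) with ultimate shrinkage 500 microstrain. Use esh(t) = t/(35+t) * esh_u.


esh(182) = 182 / (35 + 182) * 500
= 182 / 217 * 500
= 419.4 microstrain

419.4


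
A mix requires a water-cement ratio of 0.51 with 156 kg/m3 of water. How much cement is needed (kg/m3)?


Cement = water / (w/c)
= 156 / 0.51
= 305.9 kg/m3

305.9


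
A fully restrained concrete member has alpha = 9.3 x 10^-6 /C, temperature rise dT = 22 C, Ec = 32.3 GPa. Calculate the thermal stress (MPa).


sigma = alpha * dT * Ec
= 9.3e-6 * 22 * 32.3 * 1000
= 6.609 MPa

6.609


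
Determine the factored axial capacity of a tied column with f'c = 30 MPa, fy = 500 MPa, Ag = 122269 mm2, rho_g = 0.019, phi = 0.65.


Ast = rho * Ag = 0.019 * 122269 = 2323.111 mm2
phi*Pn = 0.65 * 0.80 * (0.85 * 30 * (122269 - 2323.111) + 500 * 2323.111) / 1000
= 2194.49 kN

2194.49


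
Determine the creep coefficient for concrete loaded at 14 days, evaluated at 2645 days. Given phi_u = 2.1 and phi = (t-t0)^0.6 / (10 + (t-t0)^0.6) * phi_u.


dt = 2645 - 14 = 2631
phi = 2631^0.6 / (10 + 2631^0.6) * 2.1
= 1.929

1.929


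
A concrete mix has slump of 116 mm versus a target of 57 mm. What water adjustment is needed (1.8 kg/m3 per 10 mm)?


Difference = 57 - 116 = -59 mm
Water adjustment = -59 * 1.8 / 10 = -10.6 kg/m3

-10.6


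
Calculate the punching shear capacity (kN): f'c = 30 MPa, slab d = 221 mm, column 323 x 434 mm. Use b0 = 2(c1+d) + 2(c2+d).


b0 = 2*(323 + 221) + 2*(434 + 221) = 2398 mm
Vc = 0.33 * sqrt(30) * 2398 * 221 / 1000
= 957.89 kN

957.89


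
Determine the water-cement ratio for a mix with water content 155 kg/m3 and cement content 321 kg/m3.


w/c = water / cement
w/c = 155 / 321 = 0.483

0.483


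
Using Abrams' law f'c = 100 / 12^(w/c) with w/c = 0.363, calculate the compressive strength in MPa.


f'c = 100 / 12^0.363
= 100 / 2.465
= 40.57 MPa

40.57


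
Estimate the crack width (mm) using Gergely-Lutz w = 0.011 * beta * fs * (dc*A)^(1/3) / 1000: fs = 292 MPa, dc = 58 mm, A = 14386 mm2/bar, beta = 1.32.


w = 0.011 * beta * fs * (dc * A)^(1/3) / 1000
= 0.011 * 1.32 * 292 * (58 * 14386)^(1/3) / 1000
= 0.399 mm

0.399


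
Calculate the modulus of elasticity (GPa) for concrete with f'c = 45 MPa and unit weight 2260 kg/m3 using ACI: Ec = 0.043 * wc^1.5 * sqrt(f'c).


Ec = 0.043 * 2260^1.5 * sqrt(45) / 1000
= 30.99 GPa

30.99


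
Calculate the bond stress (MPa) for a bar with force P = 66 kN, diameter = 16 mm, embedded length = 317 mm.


u = P / (pi * db * ld)
= 66 * 1000 / (pi * 16 * 317)
= 4.142 MPa

4.142


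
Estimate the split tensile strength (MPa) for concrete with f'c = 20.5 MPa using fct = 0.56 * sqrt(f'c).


fct = 0.56 * sqrt(20.5)
= 0.56 * 4.528
= 2.536 MPa

2.536


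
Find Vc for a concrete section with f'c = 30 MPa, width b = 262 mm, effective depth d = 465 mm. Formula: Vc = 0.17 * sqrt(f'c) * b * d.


Vc = 0.17 * sqrt(30) * 262 * 465 / 1000
= 113.44 kN

113.44


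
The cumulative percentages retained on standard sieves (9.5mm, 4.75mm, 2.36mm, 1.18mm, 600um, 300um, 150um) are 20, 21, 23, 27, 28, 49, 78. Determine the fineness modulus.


FM = sum(cumulative % retained) / 100
= 246 / 100
= 2.46

2.46


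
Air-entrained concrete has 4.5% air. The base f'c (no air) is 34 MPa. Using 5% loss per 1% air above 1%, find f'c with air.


Strength loss = (4.5 - 1) * 5 = 17.5%
f'c = 34 * (1 - 17.5/100)
= 28.05 MPa

28.05


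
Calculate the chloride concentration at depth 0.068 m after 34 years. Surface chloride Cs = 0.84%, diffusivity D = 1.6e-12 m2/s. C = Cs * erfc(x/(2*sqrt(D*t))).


t_seconds = 34 * 365.25 * 24 * 3600 = 1072958400.0 s
arg = 0.068 / (2 * sqrt(1.6e-12 * 1072958400.0))
= 0.8206
erfc(0.8206) = 0.2458
C = 0.84 * 0.2458 = 0.2065%

0.2065


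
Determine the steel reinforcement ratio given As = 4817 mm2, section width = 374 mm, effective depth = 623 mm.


rho = As / (b * d)
= 4817 / (374 * 623)
= 0.0207

0.0207


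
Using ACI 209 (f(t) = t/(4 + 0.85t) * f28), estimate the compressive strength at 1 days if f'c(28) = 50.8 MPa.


f(1) = 1 / (4 + 0.85 * 1) * 50.8
= 1 / 4.85 * 50.8
= 10.47 MPa

10.47


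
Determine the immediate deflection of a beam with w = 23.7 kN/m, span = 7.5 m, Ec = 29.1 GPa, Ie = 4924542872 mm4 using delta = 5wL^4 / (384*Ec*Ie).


Convert: L = 7.5 m = 7500 mm, Ec = 29.1 GPa = 29100 MPa
delta = 5 * 23.7 * 7500^4 / (384 * 29100 * 4924542872)
= 6.81 mm

6.81


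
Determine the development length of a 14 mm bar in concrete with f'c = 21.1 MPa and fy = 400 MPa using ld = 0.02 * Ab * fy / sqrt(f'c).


Ab = pi * 14^2 / 4 = 153.938 mm2
ld = 0.02 * 153.938 * 400 / sqrt(21.1)
= 268.1 mm

268.1


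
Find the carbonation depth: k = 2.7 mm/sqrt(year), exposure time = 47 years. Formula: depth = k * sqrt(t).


depth = k * sqrt(t)
= 2.7 * sqrt(47)
= 18.51 mm

18.51


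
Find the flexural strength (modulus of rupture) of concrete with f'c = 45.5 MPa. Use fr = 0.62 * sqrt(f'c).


fr = 0.62 * sqrt(45.5)
= 4.182 MPa

4.182


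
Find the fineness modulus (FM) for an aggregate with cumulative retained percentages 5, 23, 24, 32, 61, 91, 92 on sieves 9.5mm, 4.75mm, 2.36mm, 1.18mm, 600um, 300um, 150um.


FM = sum(cumulative % retained) / 100
= 328 / 100
= 3.28

3.28


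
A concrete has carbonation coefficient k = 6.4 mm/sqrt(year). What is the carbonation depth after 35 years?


depth = k * sqrt(t)
= 6.4 * sqrt(35)
= 37.86 mm

37.86


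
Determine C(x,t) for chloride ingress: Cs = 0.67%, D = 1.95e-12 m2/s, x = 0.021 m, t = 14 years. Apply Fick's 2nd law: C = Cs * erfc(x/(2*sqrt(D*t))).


t_seconds = 14 * 365.25 * 24 * 3600 = 441806400.0 s
arg = 0.021 / (2 * sqrt(1.95e-12 * 441806400.0))
= 0.3577
erfc(0.3577) = 0.6129
C = 0.67 * 0.6129 = 0.4107%

0.4107


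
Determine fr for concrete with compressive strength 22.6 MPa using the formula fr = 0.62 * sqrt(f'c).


fr = 0.62 * sqrt(22.6)
= 2.947 MPa

2.947


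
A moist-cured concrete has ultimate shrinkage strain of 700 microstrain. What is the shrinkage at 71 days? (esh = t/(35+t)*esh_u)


esh(71) = 71 / (35 + 71) * 700
= 71 / 106 * 700
= 468.9 microstrain

468.9


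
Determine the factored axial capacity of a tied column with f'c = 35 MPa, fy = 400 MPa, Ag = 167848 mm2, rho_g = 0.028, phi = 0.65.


Ast = rho * Ag = 0.028 * 167848 = 4699.744 mm2
phi*Pn = 0.65 * 0.80 * (0.85 * 35 * (167848 - 4699.744) + 400 * 4699.744) / 1000
= 3501.45 kN

3501.45


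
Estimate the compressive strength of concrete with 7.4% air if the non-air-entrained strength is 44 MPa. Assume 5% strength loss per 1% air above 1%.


Strength loss = (7.4 - 1) * 5 = 32.0%
f'c = 44 * (1 - 32.0/100)
= 29.92 MPa

29.92


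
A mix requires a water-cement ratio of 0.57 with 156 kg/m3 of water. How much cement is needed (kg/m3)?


Cement = water / (w/c)
= 156 / 0.57
= 273.7 kg/m3

273.7


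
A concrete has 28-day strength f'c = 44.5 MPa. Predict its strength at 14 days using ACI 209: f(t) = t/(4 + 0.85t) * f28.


f(14) = 14 / (4 + 0.85 * 14) * 44.5
= 14 / 15.9 * 44.5
= 39.18 MPa

39.18


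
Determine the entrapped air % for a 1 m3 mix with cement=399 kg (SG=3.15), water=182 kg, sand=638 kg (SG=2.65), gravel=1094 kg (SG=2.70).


Vol cement = 399 / (3.15 * 1000) = 0.126667 m3
Vol water = 182 / 1000 = 0.182 m3
Vol sand = 638 / (2.65 * 1000) = 0.240755 m3
Vol gravel = 1094 / (2.70 * 1000) = 0.405185 m3
Total solid + water volume = 0.954607 m3
Air = (1 - 0.954607) * 100 = 4.54%

4.54


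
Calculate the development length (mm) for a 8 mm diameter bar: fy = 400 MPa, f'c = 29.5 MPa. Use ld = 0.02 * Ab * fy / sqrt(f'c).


Ab = pi * 8^2 / 4 = 50.265 mm2
ld = 0.02 * 50.265 * 400 / sqrt(29.5)
= 74.0 mm

74.0


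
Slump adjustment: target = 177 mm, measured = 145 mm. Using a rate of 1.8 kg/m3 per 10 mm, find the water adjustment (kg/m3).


Difference = 177 - 145 = 32 mm
Water adjustment = 32 * 1.8 / 10 = 5.8 kg/m3

5.8


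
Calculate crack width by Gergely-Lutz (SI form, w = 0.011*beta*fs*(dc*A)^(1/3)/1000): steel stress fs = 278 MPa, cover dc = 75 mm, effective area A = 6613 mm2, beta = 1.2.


w = 0.011 * beta * fs * (dc * A)^(1/3) / 1000
= 0.011 * 1.2 * 278 * (75 * 6613)^(1/3) / 1000
= 0.29 mm

0.29


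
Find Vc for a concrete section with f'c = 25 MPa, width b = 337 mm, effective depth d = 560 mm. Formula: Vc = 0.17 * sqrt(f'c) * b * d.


Vc = 0.17 * sqrt(25) * 337 * 560 / 1000
= 160.41 kN

160.41


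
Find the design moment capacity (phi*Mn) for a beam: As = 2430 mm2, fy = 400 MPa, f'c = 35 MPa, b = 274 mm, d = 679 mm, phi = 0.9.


a = As * fy / (0.85 * f'c * b)
= 2430 * 400 / (0.85 * 35 * 274)
= 119.2419 mm
Mn = As * fy * (d - a/2) / 10^6
= 602.0365 kN-m
phi*Mn = 0.9 * 602.0365 = 541.83 kN-m

541.83


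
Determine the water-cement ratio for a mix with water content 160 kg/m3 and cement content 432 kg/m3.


w/c = water / cement
w/c = 160 / 432 = 0.37

0.37


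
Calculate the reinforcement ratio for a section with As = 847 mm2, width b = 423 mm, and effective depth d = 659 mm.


rho = As / (b * d)
= 847 / (423 * 659)
= 0.003

0.003


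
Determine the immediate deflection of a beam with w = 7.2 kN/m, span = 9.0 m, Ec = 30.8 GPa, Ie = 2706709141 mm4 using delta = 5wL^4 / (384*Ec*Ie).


Convert: L = 9.0 m = 9000 mm, Ec = 30.8 GPa = 30800 MPa
delta = 5 * 7.2 * 9000^4 / (384 * 30800 * 2706709141)
= 7.38 mm

7.38


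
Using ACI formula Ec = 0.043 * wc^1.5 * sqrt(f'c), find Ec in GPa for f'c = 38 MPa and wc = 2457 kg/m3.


Ec = 0.043 * 2457^1.5 * sqrt(38) / 1000
= 32.28 GPa

32.28


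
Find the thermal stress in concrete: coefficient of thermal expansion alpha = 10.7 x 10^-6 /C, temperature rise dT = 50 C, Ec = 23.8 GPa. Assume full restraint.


sigma = alpha * dT * Ec
= 10.7e-6 * 50 * 23.8 * 1000
= 12.733 MPa

12.733


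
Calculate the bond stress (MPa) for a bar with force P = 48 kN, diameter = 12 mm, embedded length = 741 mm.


u = P / (pi * db * ld)
= 48 * 1000 / (pi * 12 * 741)
= 1.718 MPa

1.718


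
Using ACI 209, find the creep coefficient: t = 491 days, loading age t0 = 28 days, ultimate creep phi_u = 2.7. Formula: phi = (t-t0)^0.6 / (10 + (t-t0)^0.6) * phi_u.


dt = 491 - 28 = 463
phi = 463^0.6 / (10 + 463^0.6) * 2.7
= 2.157

2.157


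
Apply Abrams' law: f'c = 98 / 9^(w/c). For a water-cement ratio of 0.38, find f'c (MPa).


f'c = 98 / 9^0.38
= 98 / 2.305
= 42.52 MPa

42.52


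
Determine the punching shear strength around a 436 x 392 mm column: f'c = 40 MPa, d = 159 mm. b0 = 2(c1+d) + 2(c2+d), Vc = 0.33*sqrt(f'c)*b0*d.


b0 = 2*(436 + 159) + 2*(392 + 159) = 2292 mm
Vc = 0.33 * sqrt(40) * 2292 * 159 / 1000
= 760.6 kN

760.6


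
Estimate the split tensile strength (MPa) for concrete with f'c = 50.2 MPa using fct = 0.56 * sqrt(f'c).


fct = 0.56 * sqrt(50.2)
= 0.56 * 7.085
= 3.968 MPa

3.968


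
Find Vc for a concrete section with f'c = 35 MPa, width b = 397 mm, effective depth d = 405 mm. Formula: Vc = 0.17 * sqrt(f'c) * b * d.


Vc = 0.17 * sqrt(35) * 397 * 405 / 1000
= 161.71 kN

161.71


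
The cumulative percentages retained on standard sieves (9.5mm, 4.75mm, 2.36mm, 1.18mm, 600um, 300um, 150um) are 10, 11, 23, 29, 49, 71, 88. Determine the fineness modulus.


FM = sum(cumulative % retained) / 100
= 281 / 100
= 2.81

2.81


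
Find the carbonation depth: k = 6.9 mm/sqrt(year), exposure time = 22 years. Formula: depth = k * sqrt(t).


depth = k * sqrt(t)
= 6.9 * sqrt(22)
= 32.36 mm

32.36


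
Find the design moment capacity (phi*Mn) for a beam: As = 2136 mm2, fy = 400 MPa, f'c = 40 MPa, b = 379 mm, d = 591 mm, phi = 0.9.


a = As * fy / (0.85 * f'c * b)
= 2136 * 400 / (0.85 * 40 * 379)
= 66.3045 mm
Mn = As * fy * (d - a/2) / 10^6
= 476.6251 kN-m
phi*Mn = 0.9 * 476.6251 = 428.96 kN-m

428.96


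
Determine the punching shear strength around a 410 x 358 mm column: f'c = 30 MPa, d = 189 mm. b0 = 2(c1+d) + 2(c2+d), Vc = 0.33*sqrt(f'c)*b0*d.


b0 = 2*(410 + 189) + 2*(358 + 189) = 2292 mm
Vc = 0.33 * sqrt(30) * 2292 * 189 / 1000
= 782.98 kN

782.98


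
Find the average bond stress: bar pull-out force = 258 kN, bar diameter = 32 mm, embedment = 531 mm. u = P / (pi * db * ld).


u = P / (pi * db * ld)
= 258 * 1000 / (pi * 32 * 531)
= 4.833 MPa

4.833


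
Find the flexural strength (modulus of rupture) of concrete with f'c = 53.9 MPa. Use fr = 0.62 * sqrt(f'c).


fr = 0.62 * sqrt(53.9)
= 4.552 MPa

4.552


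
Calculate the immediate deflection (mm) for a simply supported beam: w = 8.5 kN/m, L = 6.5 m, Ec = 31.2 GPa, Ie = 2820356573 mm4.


Convert: L = 6.5 m = 6500 mm, Ec = 31.2 GPa = 31200 MPa
delta = 5 * 8.5 * 6500^4 / (384 * 31200 * 2820356573)
= 2.25 mm

2.25


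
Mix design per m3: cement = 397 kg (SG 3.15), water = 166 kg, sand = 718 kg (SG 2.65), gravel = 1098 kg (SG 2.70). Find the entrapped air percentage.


Vol cement = 397 / (3.15 * 1000) = 0.126032 m3
Vol water = 166 / 1000 = 0.166 m3
Vol sand = 718 / (2.65 * 1000) = 0.270943 m3
Vol gravel = 1098 / (2.70 * 1000) = 0.406667 m3
Total solid + water volume = 0.969642 m3
Air = (1 - 0.969642) * 100 = 3.04%

3.04


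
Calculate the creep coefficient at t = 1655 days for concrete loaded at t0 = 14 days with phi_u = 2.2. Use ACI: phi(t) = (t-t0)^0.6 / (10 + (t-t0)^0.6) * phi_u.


dt = 1655 - 14 = 1641
phi = 1641^0.6 / (10 + 1641^0.6) * 2.2
= 1.968

1.968


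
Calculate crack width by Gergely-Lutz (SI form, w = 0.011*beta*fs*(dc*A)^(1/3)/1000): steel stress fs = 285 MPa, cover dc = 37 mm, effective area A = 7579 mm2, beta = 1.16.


w = 0.011 * beta * fs * (dc * A)^(1/3) / 1000
= 0.011 * 1.16 * 285 * (37 * 7579)^(1/3) / 1000
= 0.238 mm

0.238


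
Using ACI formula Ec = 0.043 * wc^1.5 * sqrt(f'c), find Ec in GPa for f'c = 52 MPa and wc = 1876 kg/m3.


Ec = 0.043 * 1876^1.5 * sqrt(52) / 1000
= 25.2 GPa

25.2


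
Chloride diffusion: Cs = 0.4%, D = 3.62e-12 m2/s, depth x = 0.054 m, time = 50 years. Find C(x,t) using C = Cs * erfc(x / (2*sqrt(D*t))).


t_seconds = 50 * 365.25 * 24 * 3600 = 1577880000.0 s
arg = 0.054 / (2 * sqrt(3.62e-12 * 1577880000.0))
= 0.3573
erfc(0.3573) = 0.6134
C = 0.4 * 0.6134 = 0.2454%

0.2454


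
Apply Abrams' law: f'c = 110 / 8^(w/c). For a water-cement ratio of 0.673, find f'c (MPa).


f'c = 110 / 8^0.673
= 110 / 4.053
= 27.14 MPa

27.14


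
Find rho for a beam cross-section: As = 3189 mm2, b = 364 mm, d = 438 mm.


rho = As / (b * d)
= 3189 / (364 * 438)
= 0.02

0.02


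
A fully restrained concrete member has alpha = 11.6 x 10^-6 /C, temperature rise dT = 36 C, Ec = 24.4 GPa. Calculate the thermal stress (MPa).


sigma = alpha * dT * Ec
= 11.6e-6 * 36 * 24.4 * 1000
= 10.189 MPa

10.189


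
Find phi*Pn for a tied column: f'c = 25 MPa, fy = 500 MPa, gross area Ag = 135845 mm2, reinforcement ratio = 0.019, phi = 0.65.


Ast = rho * Ag = 0.019 * 135845 = 2581.055 mm2
phi*Pn = 0.65 * 0.80 * (0.85 * 25 * (135845 - 2581.055) + 500 * 2581.055) / 1000
= 2143.64 kN

2143.64


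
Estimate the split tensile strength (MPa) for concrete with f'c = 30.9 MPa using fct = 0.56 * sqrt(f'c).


fct = 0.56 * sqrt(30.9)
= 0.56 * 5.559
= 3.113 MPa

3.113


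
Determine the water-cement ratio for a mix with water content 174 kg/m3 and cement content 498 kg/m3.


w/c = water / cement
w/c = 174 / 498 = 0.349

0.349


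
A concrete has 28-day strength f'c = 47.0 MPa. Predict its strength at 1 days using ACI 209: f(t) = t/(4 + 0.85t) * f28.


f(1) = 1 / (4 + 0.85 * 1) * 47.0
= 1 / 4.85 * 47.0
= 9.69 MPa

9.69


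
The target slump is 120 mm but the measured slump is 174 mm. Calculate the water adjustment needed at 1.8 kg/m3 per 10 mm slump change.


Difference = 120 - 174 = -54 mm
Water adjustment = -54 * 1.8 / 10 = -9.7 kg/m3

-9.7


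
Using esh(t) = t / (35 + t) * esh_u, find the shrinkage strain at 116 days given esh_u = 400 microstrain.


esh(116) = 116 / (35 + 116) * 400
= 116 / 151 * 400
= 307.3 microstrain

307.3


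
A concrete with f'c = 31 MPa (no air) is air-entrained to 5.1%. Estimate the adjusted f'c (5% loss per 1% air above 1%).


Strength loss = (5.1 - 1) * 5 = 20.5%
f'c = 31 * (1 - 20.5/100)
= 24.64 MPa

24.64


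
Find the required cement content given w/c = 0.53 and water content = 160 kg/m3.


Cement = water / (w/c)
= 160 / 0.53
= 301.9 kg/m3

301.9


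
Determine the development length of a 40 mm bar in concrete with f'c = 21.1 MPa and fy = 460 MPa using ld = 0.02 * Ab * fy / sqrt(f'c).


Ab = pi * 40^2 / 4 = 1256.637 mm2
ld = 0.02 * 1256.637 * 460 / sqrt(21.1)
= 2516.8 mm

2516.8


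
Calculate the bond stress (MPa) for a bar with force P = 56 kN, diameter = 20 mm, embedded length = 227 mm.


u = P / (pi * db * ld)
= 56 * 1000 / (pi * 20 * 227)
= 3.926 MPa

3.926


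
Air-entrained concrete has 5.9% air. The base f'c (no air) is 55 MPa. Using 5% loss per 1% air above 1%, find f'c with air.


Strength loss = (5.9 - 1) * 5 = 24.5%
f'c = 55 * (1 - 24.5/100)
= 41.52 MPa

41.52


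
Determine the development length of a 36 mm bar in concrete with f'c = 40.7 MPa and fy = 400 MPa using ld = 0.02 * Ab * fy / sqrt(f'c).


Ab = pi * 36^2 / 4 = 1017.876 mm2
ld = 0.02 * 1017.876 * 400 / sqrt(40.7)
= 1276.4 mm

1276.4


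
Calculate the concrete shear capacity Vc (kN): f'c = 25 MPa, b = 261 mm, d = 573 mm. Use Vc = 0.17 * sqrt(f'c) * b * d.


Vc = 0.17 * sqrt(25) * 261 * 573 / 1000
= 127.12 kN

127.12


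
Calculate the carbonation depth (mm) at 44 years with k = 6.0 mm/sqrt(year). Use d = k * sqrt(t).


depth = k * sqrt(t)
= 6.0 * sqrt(44)
= 39.8 mm

39.8


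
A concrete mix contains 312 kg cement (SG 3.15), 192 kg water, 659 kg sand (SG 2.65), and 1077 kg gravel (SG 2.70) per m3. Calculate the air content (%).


Vol cement = 312 / (3.15 * 1000) = 0.099048 m3
Vol water = 192 / 1000 = 0.192 m3
Vol sand = 659 / (2.65 * 1000) = 0.248679 m3
Vol gravel = 1077 / (2.70 * 1000) = 0.398889 m3
Total solid + water volume = 0.938616 m3
Air = (1 - 0.938616) * 100 = 6.14%

6.14


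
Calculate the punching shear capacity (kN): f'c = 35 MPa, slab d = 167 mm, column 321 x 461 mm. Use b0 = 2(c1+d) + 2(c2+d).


b0 = 2*(321 + 167) + 2*(461 + 167) = 2232 mm
Vc = 0.33 * sqrt(35) * 2232 * 167 / 1000
= 727.71 kN

727.71


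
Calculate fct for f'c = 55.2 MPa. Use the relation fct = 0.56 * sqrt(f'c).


fct = 0.56 * sqrt(55.2)
= 0.56 * 7.43
= 4.161 MPa

4.161


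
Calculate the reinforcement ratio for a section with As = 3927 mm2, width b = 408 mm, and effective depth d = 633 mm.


rho = As / (b * d)
= 3927 / (408 * 633)
= 0.0152

0.0152


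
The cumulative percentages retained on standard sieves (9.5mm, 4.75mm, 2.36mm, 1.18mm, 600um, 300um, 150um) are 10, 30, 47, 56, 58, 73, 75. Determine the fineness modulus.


FM = sum(cumulative % retained) / 100
= 349 / 100
= 3.49

3.49


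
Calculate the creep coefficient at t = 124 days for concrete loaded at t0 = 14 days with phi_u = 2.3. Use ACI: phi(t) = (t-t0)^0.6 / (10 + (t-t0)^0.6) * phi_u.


dt = 124 - 14 = 110
phi = 110^0.6 / (10 + 110^0.6) * 2.3
= 1.441

1.441


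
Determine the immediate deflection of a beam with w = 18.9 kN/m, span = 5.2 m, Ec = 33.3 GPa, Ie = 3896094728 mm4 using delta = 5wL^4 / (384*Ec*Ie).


Convert: L = 5.2 m = 5200 mm, Ec = 33.3 GPa = 33300 MPa
delta = 5 * 18.9 * 5200^4 / (384 * 33300 * 3896094728)
= 1.39 mm

1.39


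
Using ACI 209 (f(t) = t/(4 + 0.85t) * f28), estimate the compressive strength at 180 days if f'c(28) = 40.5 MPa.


f(180) = 180 / (4 + 0.85 * 180) * 40.5
= 180 / 157.0 * 40.5
= 46.43 MPa

46.43


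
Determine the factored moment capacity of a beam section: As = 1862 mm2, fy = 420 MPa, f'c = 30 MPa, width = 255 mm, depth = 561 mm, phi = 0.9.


a = As * fy / (0.85 * f'c * b)
= 1862 * 420 / (0.85 * 30 * 255)
= 120.2676 mm
Mn = As * fy * (d - a/2) / 10^6
= 391.6974 kN-m
phi*Mn = 0.9 * 391.6974 = 352.53 kN-m

352.53


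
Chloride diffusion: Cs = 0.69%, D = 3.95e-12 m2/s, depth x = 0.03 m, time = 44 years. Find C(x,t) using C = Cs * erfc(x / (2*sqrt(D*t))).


t_seconds = 44 * 365.25 * 24 * 3600 = 1388534400.0 s
arg = 0.03 / (2 * sqrt(3.95e-12 * 1388534400.0))
= 0.2025
erfc(0.2025) = 0.7745
C = 0.69 * 0.7745 = 0.5344%

0.5344


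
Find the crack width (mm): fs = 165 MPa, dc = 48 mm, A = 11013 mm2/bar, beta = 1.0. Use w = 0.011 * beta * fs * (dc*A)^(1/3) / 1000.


w = 0.011 * beta * fs * (dc * A)^(1/3) / 1000
= 0.011 * 1.0 * 165 * (48 * 11013)^(1/3) / 1000
= 0.147 mm

0.147


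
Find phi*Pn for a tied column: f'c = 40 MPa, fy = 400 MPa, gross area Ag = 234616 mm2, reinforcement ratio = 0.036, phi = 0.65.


Ast = rho * Ag = 0.036 * 234616 = 8446.176 mm2
phi*Pn = 0.65 * 0.80 * (0.85 * 40 * (234616 - 8446.176) + 400 * 8446.176) / 1000
= 5755.49 kN

5755.49


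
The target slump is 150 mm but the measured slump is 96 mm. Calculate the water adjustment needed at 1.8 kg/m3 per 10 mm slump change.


Difference = 150 - 96 = 54 mm
Water adjustment = 54 * 1.8 / 10 = 9.7 kg/m3

9.7


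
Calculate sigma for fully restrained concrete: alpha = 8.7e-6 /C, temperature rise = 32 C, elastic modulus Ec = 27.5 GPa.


sigma = alpha * dT * Ec
= 8.7e-6 * 32 * 27.5 * 1000
= 7.656 MPa

7.656


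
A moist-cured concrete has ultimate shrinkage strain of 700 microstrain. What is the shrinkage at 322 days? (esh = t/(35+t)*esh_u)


esh(322) = 322 / (35 + 322) * 700
= 322 / 357 * 700
= 631.4 microstrain

631.4


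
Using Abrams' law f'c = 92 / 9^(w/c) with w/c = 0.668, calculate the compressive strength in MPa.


f'c = 92 / 9^0.668
= 92 / 4.339
= 21.2 MPa

21.2


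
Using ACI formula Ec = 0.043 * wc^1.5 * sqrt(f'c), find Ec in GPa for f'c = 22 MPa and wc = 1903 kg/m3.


Ec = 0.043 * 1903^1.5 * sqrt(22) / 1000
= 16.74 GPa

16.74


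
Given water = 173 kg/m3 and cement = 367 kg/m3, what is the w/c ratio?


w/c = water / cement
w/c = 173 / 367 = 0.471

0.471


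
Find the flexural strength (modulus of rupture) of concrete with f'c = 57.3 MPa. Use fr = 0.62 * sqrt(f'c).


fr = 0.62 * sqrt(57.3)
= 4.693 MPa

4.693


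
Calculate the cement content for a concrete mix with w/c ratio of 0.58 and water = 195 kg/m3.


Cement = water / (w/c)
= 195 / 0.58
= 336.2 kg/m3

336.2


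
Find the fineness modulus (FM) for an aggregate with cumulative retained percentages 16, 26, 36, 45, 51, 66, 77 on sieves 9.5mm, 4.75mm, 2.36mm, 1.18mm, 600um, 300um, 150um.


FM = sum(cumulative % retained) / 100
= 317 / 100
= 3.17

3.17


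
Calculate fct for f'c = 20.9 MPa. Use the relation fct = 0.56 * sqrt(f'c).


fct = 0.56 * sqrt(20.9)
= 0.56 * 4.572
= 2.56 MPa

2.56


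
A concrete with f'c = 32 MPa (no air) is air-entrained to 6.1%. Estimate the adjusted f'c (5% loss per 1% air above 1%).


Strength loss = (6.1 - 1) * 5 = 25.5%
f'c = 32 * (1 - 25.5/100)
= 23.84 MPa

23.84


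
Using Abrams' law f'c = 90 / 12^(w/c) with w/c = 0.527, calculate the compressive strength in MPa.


f'c = 90 / 12^0.527
= 90 / 3.704
= 24.29 MPa

24.29


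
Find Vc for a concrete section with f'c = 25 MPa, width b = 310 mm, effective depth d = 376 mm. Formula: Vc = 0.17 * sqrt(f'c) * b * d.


Vc = 0.17 * sqrt(25) * 310 * 376 / 1000
= 99.08 kN

99.08


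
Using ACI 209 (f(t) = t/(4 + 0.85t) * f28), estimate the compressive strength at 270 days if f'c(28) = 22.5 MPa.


f(270) = 270 / (4 + 0.85 * 270) * 22.5
= 270 / 233.5 * 22.5
= 26.02 MPa

26.02


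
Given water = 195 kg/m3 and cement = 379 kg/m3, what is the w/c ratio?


w/c = water / cement
w/c = 195 / 379 = 0.515

0.515


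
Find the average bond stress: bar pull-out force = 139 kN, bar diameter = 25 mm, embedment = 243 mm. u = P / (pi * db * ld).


u = P / (pi * db * ld)
= 139 * 1000 / (pi * 25 * 243)
= 7.283 MPa

7.283


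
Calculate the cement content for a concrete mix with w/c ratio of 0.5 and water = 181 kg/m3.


Cement = water / (w/c)
= 181 / 0.5
= 362.0 kg/m3

362.0


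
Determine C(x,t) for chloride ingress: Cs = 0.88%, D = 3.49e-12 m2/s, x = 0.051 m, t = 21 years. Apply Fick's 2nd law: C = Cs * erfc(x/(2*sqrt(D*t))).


t_seconds = 21 * 365.25 * 24 * 3600 = 662709600.0 s
arg = 0.051 / (2 * sqrt(3.49e-12 * 662709600.0))
= 0.5302
erfc(0.5302) = 0.4533
C = 0.88 * 0.4533 = 0.3989%

0.3989


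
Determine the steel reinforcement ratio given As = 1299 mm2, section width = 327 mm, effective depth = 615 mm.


rho = As / (b * d)
= 1299 / (327 * 615)
= 0.0065

0.0065


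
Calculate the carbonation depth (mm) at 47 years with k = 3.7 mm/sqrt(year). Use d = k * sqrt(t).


depth = k * sqrt(t)
= 3.7 * sqrt(47)
= 25.37 mm

25.37


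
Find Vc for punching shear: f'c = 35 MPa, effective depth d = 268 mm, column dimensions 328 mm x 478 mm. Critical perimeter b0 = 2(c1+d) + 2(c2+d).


b0 = 2*(328 + 268) + 2*(478 + 268) = 2684 mm
Vc = 0.33 * sqrt(35) * 2684 * 268 / 1000
= 1404.32 kN

1404.32


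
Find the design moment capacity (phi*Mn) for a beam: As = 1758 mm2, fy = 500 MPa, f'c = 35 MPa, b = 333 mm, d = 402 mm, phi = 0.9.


a = As * fy / (0.85 * f'c * b)
= 1758 * 500 / (0.85 * 35 * 333)
= 88.7274 mm
Mn = As * fy * (d - a/2) / 10^6
= 314.3623 kN-m
phi*Mn = 0.9 * 314.3623 = 282.93 kN-m

282.93


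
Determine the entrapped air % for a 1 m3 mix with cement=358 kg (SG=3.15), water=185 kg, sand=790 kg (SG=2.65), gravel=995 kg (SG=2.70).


Vol cement = 358 / (3.15 * 1000) = 0.113651 m3
Vol water = 185 / 1000 = 0.185 m3
Vol sand = 790 / (2.65 * 1000) = 0.298113 m3
Vol gravel = 995 / (2.70 * 1000) = 0.368519 m3
Total solid + water volume = 0.965283 m3
Air = (1 - 0.965283) * 100 = 3.47%

3.47


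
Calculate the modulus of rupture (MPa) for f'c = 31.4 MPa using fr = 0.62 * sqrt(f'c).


fr = 0.62 * sqrt(31.4)
= 3.474 MPa

3.474


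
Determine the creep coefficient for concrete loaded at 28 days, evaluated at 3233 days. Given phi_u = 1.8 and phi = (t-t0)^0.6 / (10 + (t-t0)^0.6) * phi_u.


dt = 3233 - 28 = 3205
phi = 3205^0.6 / (10 + 3205^0.6) * 1.8
= 1.669

1.669


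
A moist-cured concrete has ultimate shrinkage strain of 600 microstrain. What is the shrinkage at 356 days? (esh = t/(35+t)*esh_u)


esh(356) = 356 / (35 + 356) * 600
= 356 / 391 * 600
= 546.3 microstrain

546.3


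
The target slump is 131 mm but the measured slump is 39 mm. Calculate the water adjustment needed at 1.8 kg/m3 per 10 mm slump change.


Difference = 131 - 39 = 92 mm
Water adjustment = 92 * 1.8 / 10 = 16.6 kg/m3

16.6


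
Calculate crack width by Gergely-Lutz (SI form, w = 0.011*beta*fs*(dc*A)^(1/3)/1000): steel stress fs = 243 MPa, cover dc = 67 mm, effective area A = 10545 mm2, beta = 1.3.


w = 0.011 * beta * fs * (dc * A)^(1/3) / 1000
= 0.011 * 1.3 * 243 * (67 * 10545)^(1/3) / 1000
= 0.309 mm

0.309


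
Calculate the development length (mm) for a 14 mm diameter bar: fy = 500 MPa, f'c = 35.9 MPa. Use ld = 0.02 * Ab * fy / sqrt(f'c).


Ab = pi * 14^2 / 4 = 153.938 mm2
ld = 0.02 * 153.938 * 500 / sqrt(35.9)
= 256.9 mm

256.9


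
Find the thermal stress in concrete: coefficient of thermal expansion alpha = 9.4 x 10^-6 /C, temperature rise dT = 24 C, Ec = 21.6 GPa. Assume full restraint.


sigma = alpha * dT * Ec
= 9.4e-6 * 24 * 21.6 * 1000
= 4.873 MPa

4.873
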